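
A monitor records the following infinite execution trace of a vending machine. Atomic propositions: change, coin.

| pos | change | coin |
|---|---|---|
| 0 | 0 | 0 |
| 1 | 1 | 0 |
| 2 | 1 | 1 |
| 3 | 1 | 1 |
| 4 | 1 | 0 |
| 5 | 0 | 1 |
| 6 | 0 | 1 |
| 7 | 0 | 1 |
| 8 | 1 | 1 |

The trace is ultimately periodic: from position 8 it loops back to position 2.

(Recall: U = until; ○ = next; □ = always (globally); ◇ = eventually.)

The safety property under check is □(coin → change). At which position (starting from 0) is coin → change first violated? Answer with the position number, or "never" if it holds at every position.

Check coin → change at each position in order: 0 ✓, 1 ✓, 2 ✓, 3 ✓, 4 ✓.
At position 5 the labels are {coin}, so coin → change is false there. This is the first violation.

5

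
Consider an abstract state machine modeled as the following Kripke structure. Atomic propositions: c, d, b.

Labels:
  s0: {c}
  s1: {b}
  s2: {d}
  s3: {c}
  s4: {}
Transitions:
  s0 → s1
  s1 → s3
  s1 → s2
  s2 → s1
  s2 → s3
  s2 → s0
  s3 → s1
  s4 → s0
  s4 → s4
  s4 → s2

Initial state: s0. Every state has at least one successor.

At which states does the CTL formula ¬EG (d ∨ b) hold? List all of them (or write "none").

States satisfying d ∨ b: {s1, s2}.
States satisfying EG (d ∨ b): {s1, s2}.
States satisfying ¬EG (d ∨ b): {s0, s3, s4}.

{s0, s3, s4}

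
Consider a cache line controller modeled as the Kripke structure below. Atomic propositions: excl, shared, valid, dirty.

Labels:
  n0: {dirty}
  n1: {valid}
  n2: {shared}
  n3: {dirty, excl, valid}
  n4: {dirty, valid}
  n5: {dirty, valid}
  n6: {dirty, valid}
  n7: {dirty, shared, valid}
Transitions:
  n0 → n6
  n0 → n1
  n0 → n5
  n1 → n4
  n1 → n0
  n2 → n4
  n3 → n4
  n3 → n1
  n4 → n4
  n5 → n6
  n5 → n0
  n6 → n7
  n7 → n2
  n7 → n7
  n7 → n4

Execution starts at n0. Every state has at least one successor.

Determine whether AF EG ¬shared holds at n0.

Satisfied

States satisfying EG ¬shared: {n0, n1, n3, n4, n5}.
States satisfying AF EG ¬shared: {n0, n1, n2, n3, n4, n5}.
n0 ∈ Sat(AF EG ¬shared).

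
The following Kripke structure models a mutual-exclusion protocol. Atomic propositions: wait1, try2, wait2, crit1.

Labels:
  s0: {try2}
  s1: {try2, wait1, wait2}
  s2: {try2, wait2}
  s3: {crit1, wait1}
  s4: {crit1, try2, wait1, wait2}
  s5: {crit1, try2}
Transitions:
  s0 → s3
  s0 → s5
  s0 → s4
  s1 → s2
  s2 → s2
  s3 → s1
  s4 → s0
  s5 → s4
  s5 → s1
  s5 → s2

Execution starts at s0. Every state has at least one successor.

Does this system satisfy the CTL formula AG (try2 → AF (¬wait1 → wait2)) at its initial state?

Holds

States satisfying try2 → AF (¬wait1 → wait2): {s0, s1, s2, s3, s4, s5}.
States satisfying AG (try2 → AF (¬wait1 → wait2)): {s0, s1, s2, s3, s4, s5}.
Every state reachable from s0 satisfies try2 → AF (¬wait1 → wait2).
s0 ∈ Sat(AG (try2 → AF (¬wait1 → wait2))).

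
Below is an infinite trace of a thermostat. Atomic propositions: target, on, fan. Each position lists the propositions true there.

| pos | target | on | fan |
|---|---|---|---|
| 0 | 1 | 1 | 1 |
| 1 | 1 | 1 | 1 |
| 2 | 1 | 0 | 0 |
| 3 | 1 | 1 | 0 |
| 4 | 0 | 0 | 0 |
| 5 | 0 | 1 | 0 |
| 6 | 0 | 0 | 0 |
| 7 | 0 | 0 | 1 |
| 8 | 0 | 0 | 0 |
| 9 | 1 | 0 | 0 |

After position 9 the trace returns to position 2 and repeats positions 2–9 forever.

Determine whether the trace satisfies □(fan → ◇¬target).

Holds

fan → ◇¬target holds at every position 0..9, and those are all positions ever visited, so □(fan → ◇¬target) holds.
Positions where fan holds: 0, 1, 7.
Check ◇¬target at each: 0→ok, 1→ok, 7→ok.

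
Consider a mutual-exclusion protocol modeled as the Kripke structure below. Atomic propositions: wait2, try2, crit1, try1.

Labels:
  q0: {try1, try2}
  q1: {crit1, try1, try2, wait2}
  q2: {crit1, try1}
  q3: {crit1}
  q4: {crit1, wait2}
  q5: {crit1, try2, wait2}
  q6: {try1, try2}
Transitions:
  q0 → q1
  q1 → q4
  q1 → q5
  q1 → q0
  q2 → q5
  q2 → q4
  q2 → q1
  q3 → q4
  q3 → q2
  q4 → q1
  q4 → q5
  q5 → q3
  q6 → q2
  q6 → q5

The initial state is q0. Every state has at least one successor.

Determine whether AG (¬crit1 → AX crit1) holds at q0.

Yes

States satisfying ¬crit1 → AX crit1: {q0, q1, q2, q3, q4, q5, q6}.
States satisfying AG (¬crit1 → AX crit1): {q0, q1, q2, q3, q4, q5, q6}.
Every state reachable from q0 satisfies ¬crit1 → AX crit1.
q0 ∈ Sat(AG (¬crit1 → AX crit1)).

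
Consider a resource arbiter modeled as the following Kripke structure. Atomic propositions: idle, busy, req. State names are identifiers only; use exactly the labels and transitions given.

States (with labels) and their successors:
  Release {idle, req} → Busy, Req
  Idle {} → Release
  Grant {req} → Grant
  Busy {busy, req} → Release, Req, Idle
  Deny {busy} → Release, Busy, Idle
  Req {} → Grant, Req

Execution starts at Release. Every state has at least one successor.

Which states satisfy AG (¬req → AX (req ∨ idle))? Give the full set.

{Grant}

States satisfying ¬req → AX (req ∨ idle): {Release, Idle, Grant, Busy}.
States satisfying AG (¬req → AX (req ∨ idle)): {Grant}.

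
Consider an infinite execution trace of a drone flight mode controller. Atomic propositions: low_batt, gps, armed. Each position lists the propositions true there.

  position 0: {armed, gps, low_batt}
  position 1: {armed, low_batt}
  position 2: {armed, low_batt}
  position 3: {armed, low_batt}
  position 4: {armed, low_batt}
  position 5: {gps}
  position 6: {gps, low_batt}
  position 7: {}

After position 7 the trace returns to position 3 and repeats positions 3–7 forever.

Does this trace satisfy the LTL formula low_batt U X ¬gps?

Holds

Walking from position 0: X ¬gps first holds at position 0, and low_batt holds at every earlier position along the way, so low_batt U X ¬gps holds.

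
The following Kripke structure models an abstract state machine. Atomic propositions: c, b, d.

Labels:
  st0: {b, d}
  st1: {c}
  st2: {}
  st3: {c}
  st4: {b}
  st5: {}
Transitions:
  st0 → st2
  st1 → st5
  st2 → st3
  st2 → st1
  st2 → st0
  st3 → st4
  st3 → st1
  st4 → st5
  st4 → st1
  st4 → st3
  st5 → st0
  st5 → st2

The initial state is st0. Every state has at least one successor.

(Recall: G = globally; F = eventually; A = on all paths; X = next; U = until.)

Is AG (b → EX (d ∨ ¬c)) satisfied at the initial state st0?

Holds

States satisfying b → EX (d ∨ ¬c): {st0, st1, st2, st3, st4, st5}.
States satisfying AG (b → EX (d ∨ ¬c)): {st0, st1, st2, st3, st4, st5}.
Every state reachable from st0 satisfies b → EX (d ∨ ¬c).
st0 ∈ Sat(AG (b → EX (d ∨ ¬c))).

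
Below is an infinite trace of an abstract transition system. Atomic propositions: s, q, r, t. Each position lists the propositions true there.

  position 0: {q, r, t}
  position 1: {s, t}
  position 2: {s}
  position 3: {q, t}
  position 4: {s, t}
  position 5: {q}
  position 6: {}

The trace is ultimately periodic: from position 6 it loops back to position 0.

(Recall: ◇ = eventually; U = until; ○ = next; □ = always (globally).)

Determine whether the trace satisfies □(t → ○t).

No

t → ○t must hold at every position from 0 onward. It fails at position 1, so □(t → ○t) is false.
Positions where t holds: 0, 1, 3, 4.
Check ○t at each: 0→ok, 1→fails, 3→ok, 4→fails.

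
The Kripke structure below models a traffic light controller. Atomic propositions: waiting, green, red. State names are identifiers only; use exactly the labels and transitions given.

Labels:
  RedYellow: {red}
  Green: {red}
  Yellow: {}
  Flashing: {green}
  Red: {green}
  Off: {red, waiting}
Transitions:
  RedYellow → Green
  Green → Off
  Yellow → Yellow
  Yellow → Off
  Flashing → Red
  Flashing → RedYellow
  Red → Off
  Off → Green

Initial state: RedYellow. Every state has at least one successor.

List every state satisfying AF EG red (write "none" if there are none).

{RedYellow, Green, Flashing, Red, Off}

States satisfying EG red: {RedYellow, Green, Off}.
States satisfying AF EG red: {RedYellow, Green, Flashing, Red, Off}.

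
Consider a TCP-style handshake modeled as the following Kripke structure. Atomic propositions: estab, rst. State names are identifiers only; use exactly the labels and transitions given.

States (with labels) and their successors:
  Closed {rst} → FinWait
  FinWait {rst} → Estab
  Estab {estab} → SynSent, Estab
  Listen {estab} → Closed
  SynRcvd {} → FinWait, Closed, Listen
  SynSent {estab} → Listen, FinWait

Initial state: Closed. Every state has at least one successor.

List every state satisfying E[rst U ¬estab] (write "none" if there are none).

States satisfying rst: {Closed, FinWait}.
States satisfying ¬estab: {Closed, FinWait, SynRcvd}.
States satisfying E[rst U ¬estab]: {Closed, FinWait, SynRcvd}.

{Closed, FinWait, SynRcvd}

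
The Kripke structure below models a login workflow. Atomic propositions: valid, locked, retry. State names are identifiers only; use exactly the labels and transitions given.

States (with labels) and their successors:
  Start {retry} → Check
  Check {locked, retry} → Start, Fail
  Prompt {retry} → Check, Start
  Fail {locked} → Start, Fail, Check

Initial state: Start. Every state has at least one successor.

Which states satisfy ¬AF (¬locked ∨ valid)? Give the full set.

{Check, Fail}

States satisfying ¬locked ∨ valid: {Start, Prompt}.
States satisfying AF (¬locked ∨ valid): {Start, Prompt}.
States satisfying ¬AF (¬locked ∨ valid): {Check, Fail}.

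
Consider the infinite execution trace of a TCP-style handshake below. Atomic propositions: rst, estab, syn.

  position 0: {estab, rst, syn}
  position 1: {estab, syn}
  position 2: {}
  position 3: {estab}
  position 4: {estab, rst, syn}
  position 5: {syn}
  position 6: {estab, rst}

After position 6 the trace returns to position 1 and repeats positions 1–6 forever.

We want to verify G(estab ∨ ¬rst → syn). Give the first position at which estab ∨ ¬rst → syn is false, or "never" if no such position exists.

Check estab ∨ ¬rst → syn at each position in order: 0 ✓, 1 ✓.
At position 2 the labels are {}, so estab ∨ ¬rst → syn is false there. This is the first violation.

2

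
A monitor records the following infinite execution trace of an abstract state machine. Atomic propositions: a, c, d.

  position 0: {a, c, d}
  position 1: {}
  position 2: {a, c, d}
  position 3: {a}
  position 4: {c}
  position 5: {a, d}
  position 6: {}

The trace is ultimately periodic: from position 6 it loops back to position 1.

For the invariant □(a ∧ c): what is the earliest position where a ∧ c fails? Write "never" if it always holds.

Check a ∧ c at each position in order: 0 ✓.
At position 1 the labels are {}, so a ∧ c is false there. This is the first violation.

1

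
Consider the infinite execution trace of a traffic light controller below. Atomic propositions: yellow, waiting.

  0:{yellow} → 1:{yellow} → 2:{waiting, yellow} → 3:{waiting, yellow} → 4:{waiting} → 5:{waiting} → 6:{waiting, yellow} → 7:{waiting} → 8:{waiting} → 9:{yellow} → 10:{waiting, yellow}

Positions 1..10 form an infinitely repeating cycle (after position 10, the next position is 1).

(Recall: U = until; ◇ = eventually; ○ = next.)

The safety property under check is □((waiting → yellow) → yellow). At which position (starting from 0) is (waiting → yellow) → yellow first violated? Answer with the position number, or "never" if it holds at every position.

never

(waiting → yellow) → yellow holds at every position 0..10, and those are all the positions the trace ever visits, so the invariant □((waiting → yellow) → yellow) is never violated.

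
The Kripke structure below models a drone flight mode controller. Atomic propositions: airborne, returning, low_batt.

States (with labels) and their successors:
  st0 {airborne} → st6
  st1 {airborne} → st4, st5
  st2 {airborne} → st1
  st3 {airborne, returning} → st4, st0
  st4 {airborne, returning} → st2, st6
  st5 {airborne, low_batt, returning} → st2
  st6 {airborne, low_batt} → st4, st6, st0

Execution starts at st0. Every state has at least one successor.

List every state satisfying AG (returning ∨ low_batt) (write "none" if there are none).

States satisfying returning ∨ low_batt: {st3, st4, st5, st6}.
States satisfying AG (returning ∨ low_batt): ∅.

none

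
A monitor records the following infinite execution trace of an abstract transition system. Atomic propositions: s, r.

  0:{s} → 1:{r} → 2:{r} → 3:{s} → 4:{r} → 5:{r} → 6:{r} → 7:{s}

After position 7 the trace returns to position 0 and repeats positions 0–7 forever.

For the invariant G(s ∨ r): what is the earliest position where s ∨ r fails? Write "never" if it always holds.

s ∨ r holds at every position 0..7, and those are all the positions the trace ever visits, so the invariant G(s ∨ r) is never violated.

never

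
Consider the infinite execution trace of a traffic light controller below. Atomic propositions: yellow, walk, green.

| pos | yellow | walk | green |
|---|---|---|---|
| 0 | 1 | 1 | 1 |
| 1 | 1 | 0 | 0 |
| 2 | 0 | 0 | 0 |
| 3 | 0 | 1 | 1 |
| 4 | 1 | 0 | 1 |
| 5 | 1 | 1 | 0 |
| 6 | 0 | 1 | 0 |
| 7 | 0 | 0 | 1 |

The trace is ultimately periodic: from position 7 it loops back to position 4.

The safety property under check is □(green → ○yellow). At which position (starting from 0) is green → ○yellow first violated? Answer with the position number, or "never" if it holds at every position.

never

green → ○yellow holds at every position 0..7, and those are all the positions the trace ever visits, so the invariant □(green → ○yellow) is never violated.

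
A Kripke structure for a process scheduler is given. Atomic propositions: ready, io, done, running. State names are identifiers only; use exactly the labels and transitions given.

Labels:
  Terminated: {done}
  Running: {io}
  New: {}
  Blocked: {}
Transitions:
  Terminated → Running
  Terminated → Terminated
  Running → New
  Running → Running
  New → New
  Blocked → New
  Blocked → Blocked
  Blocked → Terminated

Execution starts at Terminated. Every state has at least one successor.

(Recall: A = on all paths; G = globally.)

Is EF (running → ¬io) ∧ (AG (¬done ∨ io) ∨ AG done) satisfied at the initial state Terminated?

States satisfying running → ¬io: {Terminated, Running, New, Blocked}.
States satisfying EF (running → ¬io): {Terminated, Running, New, Blocked}.
States satisfying ¬done ∨ io: {Running, New, Blocked}.
States satisfying AG (¬done ∨ io): {Running, New}.
States satisfying done: {Terminated}.
States satisfying AG done: ∅.
States satisfying AG (¬done ∨ io) ∨ AG done: {Running, New}.
States satisfying EF (running → ¬io) ∧ (AG (¬done ∨ io) ∨ AG done): {Running, New}.
Terminated ∉ Sat(EF (running → ¬io) ∧ (AG (¬done ∨ io) ∨ AG done)).

Does not hold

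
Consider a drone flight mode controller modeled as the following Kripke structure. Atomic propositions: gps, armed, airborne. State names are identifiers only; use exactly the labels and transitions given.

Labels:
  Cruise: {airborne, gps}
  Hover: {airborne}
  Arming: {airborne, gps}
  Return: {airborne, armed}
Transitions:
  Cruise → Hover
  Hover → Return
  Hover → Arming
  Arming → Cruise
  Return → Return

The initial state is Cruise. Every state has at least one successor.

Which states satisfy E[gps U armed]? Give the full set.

States satisfying gps: {Cruise, Arming}.
States satisfying armed: {Return}.
States satisfying E[gps U armed]: {Return}.

{Return}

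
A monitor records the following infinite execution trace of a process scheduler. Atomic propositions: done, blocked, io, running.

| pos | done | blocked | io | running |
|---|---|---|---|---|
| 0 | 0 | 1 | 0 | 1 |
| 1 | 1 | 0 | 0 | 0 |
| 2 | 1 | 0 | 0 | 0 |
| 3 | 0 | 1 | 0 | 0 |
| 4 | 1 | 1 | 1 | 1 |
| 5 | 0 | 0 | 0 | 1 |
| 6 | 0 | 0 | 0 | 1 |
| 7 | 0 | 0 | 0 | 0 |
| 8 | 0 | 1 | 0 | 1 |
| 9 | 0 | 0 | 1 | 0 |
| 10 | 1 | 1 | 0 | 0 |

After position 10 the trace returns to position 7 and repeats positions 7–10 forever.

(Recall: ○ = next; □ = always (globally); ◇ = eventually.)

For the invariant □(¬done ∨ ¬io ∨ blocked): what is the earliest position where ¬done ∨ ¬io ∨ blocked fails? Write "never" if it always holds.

never

¬done ∨ ¬io ∨ blocked holds at every position 0..10, and those are all the positions the trace ever visits, so the invariant □(¬done ∨ ¬io ∨ blocked) is never violated.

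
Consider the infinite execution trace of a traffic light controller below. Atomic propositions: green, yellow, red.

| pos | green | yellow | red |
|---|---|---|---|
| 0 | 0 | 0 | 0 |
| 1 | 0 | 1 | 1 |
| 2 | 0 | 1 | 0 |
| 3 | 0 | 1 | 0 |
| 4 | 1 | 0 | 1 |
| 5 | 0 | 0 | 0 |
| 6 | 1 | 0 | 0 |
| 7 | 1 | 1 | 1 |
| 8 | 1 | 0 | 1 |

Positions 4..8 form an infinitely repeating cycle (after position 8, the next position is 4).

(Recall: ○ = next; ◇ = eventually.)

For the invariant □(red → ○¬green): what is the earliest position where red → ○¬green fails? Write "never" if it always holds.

7

Check red → ○¬green at each position in order: 0 ✓, 1 ✓, 2 ✓, 3 ✓, 4 ✓, 5 ✓, 6 ✓.
At position 7 the labels are {green, red, yellow} and the next position 8 has {green, red}, so red → ○¬green is false there. This is the first violation.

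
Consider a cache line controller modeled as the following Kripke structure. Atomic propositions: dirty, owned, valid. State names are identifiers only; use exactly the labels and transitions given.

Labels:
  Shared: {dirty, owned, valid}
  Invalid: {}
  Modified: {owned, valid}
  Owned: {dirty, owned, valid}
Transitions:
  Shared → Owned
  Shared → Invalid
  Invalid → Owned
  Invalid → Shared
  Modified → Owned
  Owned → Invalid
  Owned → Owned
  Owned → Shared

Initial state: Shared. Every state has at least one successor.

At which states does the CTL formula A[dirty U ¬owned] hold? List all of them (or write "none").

{Invalid}

States satisfying dirty: {Shared, Owned}.
States satisfying ¬owned: {Invalid}.
States satisfying A[dirty U ¬owned]: {Invalid}.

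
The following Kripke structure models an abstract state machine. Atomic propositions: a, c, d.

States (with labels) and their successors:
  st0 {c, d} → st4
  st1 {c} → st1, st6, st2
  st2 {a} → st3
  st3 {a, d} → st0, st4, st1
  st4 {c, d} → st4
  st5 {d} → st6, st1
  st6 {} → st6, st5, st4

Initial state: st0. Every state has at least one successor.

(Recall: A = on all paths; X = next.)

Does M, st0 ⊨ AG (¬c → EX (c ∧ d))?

States satisfying ¬c → EX (c ∧ d): {st0, st1, st3, st4, st6}.
States satisfying AG (¬c → EX (c ∧ d)): {st0, st4}.
Every state reachable from st0 satisfies ¬c → EX (c ∧ d).
st0 ∈ Sat(AG (¬c → EX (c ∧ d))).

Holds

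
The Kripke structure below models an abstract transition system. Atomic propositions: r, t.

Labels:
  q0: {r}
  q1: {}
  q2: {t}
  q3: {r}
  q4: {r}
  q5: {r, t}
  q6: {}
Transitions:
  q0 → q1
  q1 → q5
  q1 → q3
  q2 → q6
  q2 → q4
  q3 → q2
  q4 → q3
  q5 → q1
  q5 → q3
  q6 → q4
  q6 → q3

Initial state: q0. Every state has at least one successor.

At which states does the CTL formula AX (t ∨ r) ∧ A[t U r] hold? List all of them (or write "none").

{q3, q4}

States satisfying t ∨ r: {q0, q2, q3, q4, q5}.
States satisfying AX (t ∨ r): {q1, q3, q4, q6}.
States satisfying t: {q2, q5}.
States satisfying r: {q0, q3, q4, q5}.
States satisfying A[t U r]: {q0, q3, q4, q5}.
States satisfying AX (t ∨ r) ∧ A[t U r]: {q3, q4}.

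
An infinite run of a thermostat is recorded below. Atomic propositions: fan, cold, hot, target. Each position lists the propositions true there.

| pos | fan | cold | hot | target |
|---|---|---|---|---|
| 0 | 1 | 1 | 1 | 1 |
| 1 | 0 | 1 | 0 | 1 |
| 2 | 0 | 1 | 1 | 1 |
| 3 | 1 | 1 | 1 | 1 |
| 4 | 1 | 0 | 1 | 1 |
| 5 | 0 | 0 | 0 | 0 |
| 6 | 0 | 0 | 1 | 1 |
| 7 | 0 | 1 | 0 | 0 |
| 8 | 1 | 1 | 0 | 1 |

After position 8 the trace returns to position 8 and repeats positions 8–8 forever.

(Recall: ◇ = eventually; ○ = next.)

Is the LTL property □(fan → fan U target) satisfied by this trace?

Yes

fan → fan U target holds at every position 0..8, and those are all positions ever visited, so □(fan → fan U target) holds.
Positions where fan holds: 0, 3, 4, 8.
Check fan U target at each: 0→ok, 3→ok, 4→ok, 8→ok.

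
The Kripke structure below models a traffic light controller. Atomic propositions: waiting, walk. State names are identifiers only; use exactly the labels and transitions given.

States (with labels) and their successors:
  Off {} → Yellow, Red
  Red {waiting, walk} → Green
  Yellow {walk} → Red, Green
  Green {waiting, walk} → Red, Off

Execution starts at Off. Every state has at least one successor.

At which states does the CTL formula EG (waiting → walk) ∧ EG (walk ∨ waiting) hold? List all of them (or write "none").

States satisfying waiting → walk: {Off, Red, Yellow, Green}.
States satisfying EG (waiting → walk): {Off, Red, Yellow, Green}.
States satisfying walk ∨ waiting: {Red, Yellow, Green}.
States satisfying EG (walk ∨ waiting): {Red, Yellow, Green}.
States satisfying EG (waiting → walk) ∧ EG (walk ∨ waiting): {Red, Yellow, Green}.

{Red, Yellow, Green}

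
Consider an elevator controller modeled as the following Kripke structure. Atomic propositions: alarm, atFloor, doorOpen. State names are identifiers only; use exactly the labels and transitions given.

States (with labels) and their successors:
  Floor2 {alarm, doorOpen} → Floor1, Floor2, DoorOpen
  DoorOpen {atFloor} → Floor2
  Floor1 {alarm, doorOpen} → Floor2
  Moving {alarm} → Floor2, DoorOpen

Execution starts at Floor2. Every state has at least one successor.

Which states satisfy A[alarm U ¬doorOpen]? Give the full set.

States satisfying alarm: {Floor2, Floor1, Moving}.
States satisfying ¬doorOpen: {DoorOpen, Moving}.
States satisfying A[alarm U ¬doorOpen]: {DoorOpen, Moving}.

{DoorOpen, Moving}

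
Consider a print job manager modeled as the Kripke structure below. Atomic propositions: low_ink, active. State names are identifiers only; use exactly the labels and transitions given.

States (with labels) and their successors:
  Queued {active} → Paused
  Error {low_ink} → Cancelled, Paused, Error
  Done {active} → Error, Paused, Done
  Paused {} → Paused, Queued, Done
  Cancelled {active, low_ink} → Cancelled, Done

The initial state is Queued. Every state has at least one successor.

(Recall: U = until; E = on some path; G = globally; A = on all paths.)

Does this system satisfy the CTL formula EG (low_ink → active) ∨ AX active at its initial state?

Satisfied

States satisfying low_ink → active: {Queued, Done, Paused, Cancelled}.
States satisfying EG (low_ink → active): {Queued, Done, Paused, Cancelled}.
States satisfying active: {Queued, Done, Cancelled}.
States satisfying AX active: {Cancelled}.
States satisfying EG (low_ink → active) ∨ AX active: {Queued, Done, Paused, Cancelled}.
Queued ∈ Sat(EG (low_ink → active) ∨ AX active).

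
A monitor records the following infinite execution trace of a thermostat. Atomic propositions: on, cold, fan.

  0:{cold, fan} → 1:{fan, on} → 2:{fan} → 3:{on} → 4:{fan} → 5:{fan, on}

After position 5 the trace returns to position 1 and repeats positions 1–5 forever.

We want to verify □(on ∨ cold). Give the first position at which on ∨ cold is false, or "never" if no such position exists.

Check on ∨ cold at each position in order: 0 ✓, 1 ✓.
At position 2 the labels are {fan}, so on ∨ cold is false there. This is the first violation.

2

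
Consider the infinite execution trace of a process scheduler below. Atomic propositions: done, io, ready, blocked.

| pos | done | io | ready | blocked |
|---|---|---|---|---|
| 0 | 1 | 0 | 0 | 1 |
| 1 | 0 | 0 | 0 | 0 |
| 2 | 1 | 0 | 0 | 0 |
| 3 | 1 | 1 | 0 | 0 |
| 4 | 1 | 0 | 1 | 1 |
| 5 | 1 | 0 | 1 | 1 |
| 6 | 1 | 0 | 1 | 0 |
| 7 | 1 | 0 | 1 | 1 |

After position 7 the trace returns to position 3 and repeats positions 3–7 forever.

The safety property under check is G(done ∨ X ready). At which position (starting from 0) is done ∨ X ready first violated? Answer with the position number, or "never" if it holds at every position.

1

Check done ∨ X ready at each position in order: 0 ✓.
At position 1 the labels are {} and the next position 2 has {done}, so done ∨ X ready is false there. This is the first violation.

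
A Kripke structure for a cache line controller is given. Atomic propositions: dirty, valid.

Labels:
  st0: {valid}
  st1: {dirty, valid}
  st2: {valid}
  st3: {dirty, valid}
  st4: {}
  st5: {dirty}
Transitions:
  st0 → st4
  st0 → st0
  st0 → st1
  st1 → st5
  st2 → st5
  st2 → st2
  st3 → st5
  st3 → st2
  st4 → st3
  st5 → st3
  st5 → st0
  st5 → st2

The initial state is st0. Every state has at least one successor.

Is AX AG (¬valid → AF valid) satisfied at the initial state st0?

Satisfied

States satisfying AG (¬valid → AF valid): {st0, st1, st2, st3, st4, st5}.
States satisfying AX AG (¬valid → AF valid): {st0, st1, st2, st3, st4, st5}.
st0 ∈ Sat(AX AG (¬valid → AF valid)).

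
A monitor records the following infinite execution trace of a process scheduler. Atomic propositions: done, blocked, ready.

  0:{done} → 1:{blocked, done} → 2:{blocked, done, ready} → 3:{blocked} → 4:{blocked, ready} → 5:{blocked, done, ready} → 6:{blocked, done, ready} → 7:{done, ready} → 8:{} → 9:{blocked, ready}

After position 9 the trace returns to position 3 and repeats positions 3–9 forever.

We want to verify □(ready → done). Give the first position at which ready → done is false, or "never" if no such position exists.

Check ready → done at each position in order: 0 ✓, 1 ✓, 2 ✓, 3 ✓.
At position 4 the labels are {blocked, ready}, so ready → done is false there. This is the first violation.

4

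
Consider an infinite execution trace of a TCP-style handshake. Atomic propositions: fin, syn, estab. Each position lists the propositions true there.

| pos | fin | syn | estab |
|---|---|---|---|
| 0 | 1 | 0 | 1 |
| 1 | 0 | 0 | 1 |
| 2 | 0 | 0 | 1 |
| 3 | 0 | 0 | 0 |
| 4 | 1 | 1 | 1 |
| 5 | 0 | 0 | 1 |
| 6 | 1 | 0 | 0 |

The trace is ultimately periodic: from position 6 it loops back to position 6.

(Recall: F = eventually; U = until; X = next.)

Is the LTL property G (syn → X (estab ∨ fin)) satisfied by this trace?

syn → X (estab ∨ fin) holds at every position 0..6, and those are all positions ever visited, so G (syn → X (estab ∨ fin)) holds.
Positions where syn holds: 4.
Check X (estab ∨ fin) at each: 4→ok.

Holds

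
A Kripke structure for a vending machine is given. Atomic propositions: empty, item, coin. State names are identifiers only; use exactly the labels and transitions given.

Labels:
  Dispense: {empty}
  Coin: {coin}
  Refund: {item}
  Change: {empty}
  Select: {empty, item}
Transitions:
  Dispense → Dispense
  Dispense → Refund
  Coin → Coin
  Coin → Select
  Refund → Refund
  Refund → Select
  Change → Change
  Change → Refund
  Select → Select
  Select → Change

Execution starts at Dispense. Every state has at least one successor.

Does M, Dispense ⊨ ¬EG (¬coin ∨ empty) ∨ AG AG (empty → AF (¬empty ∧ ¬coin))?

States satisfying ¬coin ∨ empty: {Dispense, Refund, Change, Select}.
States satisfying EG (¬coin ∨ empty): {Dispense, Refund, Change, Select}.
States satisfying ¬EG (¬coin ∨ empty): {Coin}.
States satisfying AG (empty → AF (¬empty ∧ ¬coin)): ∅.
States satisfying AG AG (empty → AF (¬empty ∧ ¬coin)): ∅.
States satisfying ¬EG (¬coin ∨ empty) ∨ AG AG (empty → AF (¬empty ∧ ¬coin)): {Coin}.
Dispense ∉ Sat(¬EG (¬coin ∨ empty) ∨ AG AG (empty → AF (¬empty ∧ ¬coin))).

No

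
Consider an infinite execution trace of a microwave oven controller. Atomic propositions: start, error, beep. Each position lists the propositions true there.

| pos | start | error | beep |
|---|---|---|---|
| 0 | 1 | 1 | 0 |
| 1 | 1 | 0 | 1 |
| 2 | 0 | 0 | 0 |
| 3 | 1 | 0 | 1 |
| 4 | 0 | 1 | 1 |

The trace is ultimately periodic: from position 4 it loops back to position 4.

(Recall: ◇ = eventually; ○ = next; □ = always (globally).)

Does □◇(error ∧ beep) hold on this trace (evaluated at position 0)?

◇(error ∧ beep) holds at every position 0..4, and those are all positions ever visited, so □◇(error ∧ beep) holds.

Holds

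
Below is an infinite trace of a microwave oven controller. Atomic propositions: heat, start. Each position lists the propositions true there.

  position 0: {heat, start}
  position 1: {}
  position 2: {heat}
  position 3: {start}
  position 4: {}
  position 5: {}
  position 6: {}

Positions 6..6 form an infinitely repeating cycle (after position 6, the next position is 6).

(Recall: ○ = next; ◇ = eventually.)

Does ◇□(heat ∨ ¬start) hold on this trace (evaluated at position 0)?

Yes

□(heat ∨ ¬start) holds at position 4, which is reachable from 0, so ◇□(heat ∨ ¬start) holds.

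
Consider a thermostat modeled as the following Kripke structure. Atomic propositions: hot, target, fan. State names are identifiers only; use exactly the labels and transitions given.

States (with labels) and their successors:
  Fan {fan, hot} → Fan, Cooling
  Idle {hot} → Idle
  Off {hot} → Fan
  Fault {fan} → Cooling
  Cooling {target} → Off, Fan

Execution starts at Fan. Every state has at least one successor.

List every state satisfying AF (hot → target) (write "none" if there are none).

States satisfying hot → target: {Fault, Cooling}.
States satisfying AF (hot → target): {Fault, Cooling}.

{Fault, Cooling}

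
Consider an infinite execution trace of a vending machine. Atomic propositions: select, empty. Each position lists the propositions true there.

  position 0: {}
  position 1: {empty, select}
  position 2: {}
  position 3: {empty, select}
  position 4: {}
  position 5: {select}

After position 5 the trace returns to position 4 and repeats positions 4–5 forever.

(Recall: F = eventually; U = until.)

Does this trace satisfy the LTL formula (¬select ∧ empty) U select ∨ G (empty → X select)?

Walking from position 0: at position 0, select has not yet held and ¬select ∧ empty fails, so (¬select ∧ empty) U select is false.
empty → X select must hold at every position from 0 onward. It fails at position 1, so G (empty → X select) is false.
Positions where empty holds: 1, 3.
Check X select at each: 1→fails, 3→fails.
At position 0: (¬select ∧ empty) U select is false; G (empty → X select) is false; so (¬select ∧ empty) U select ∨ G (empty → X select) is false.

No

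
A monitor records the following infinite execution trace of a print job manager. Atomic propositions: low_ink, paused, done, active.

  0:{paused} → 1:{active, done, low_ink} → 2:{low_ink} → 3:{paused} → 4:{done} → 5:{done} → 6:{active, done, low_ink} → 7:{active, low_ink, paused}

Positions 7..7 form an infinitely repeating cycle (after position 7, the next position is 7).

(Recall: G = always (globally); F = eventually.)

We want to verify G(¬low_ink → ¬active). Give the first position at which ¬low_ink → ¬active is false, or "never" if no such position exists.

¬low_ink → ¬active holds at every position 0..7, and those are all the positions the trace ever visits, so the invariant G(¬low_ink → ¬active) is never violated.

never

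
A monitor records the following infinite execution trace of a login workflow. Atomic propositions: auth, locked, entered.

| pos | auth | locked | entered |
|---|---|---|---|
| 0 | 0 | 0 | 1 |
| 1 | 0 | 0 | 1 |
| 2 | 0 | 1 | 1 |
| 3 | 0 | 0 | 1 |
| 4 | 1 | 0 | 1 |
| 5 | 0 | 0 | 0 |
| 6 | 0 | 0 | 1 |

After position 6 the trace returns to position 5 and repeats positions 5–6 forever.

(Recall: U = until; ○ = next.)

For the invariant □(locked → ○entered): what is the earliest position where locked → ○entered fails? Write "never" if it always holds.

never

locked → ○entered holds at every position 0..6, and those are all the positions the trace ever visits, so the invariant □(locked → ○entered) is never violated.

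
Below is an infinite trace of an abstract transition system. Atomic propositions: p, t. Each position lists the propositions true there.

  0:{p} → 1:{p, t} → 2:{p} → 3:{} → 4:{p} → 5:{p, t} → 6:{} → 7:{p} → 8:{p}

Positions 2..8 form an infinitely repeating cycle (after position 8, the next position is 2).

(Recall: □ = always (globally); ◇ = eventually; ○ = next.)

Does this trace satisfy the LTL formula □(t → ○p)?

Does not hold

t → ○p must hold at every position from 0 onward. It fails at position 5, so □(t → ○p) is false.
Positions where t holds: 1, 5.
Check ○p at each: 1→ok, 5→fails.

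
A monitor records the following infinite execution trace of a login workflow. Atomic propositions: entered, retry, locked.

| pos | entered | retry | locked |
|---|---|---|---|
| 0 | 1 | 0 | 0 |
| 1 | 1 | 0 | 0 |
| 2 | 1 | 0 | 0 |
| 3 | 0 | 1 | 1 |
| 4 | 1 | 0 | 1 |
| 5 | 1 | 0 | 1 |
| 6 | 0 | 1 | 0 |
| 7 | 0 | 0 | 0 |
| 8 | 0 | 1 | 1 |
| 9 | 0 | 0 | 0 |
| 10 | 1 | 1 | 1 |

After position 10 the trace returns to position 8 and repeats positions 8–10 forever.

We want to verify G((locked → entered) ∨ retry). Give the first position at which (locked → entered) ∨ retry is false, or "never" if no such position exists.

never

(locked → entered) ∨ retry holds at every position 0..10, and those are all the positions the trace ever visits, so the invariant G((locked → entered) ∨ retry) is never violated.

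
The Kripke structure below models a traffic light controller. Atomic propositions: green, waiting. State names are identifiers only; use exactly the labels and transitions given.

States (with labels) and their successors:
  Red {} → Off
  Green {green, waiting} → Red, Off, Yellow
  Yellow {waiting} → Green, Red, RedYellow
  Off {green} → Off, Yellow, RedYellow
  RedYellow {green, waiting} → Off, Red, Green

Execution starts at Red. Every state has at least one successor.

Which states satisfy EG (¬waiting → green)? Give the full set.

States satisfying ¬waiting → green: {Green, Yellow, Off, RedYellow}.
States satisfying EG (¬waiting → green): {Green, Yellow, Off, RedYellow}.

{Green, Yellow, Off, RedYellow}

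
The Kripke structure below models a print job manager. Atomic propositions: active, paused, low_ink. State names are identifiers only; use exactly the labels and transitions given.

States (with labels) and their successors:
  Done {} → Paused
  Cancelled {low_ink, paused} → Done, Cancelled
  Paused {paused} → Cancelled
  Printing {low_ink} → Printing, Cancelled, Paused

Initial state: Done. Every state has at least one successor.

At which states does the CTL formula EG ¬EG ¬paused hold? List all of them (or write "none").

States satisfying ¬EG ¬paused: {Done, Cancelled, Paused}.
States satisfying EG ¬EG ¬paused: {Done, Cancelled, Paused}.

{Done, Cancelled, Paused}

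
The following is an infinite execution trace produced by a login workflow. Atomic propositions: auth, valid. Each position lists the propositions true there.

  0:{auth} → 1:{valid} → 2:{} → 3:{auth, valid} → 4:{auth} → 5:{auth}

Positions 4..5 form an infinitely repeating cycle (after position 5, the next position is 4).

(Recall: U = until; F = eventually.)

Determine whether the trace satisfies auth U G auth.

Walking from position 0: at position 1, G auth has not yet held and auth fails, so auth U G auth is false.

Does not hold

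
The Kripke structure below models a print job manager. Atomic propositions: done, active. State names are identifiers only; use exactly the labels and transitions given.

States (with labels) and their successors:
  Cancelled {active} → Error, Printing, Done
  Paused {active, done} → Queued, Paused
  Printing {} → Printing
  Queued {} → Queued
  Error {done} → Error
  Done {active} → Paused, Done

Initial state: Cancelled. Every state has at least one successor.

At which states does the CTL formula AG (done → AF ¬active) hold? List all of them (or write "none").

States satisfying done → AF ¬active: {Cancelled, Printing, Queued, Error, Done}.
States satisfying AG (done → AF ¬active): {Printing, Queued, Error}.

{Printing, Queued, Error}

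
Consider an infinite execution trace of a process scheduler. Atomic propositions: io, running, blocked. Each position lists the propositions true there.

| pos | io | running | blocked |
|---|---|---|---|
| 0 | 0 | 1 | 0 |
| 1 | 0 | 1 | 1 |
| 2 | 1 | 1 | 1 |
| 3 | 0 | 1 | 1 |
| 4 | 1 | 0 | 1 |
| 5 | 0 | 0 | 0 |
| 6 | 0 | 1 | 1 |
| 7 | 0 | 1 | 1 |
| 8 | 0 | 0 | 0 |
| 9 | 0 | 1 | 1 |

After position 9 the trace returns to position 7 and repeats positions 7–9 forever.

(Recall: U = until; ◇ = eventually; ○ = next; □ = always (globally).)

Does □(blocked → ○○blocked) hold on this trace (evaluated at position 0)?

Does not hold

blocked → ○○blocked must hold at every position from 0 onward. It fails at position 3, so □(blocked → ○○blocked) is false.
Positions where blocked holds: 1, 2, 3, 4, 6, 7, 9.
Check ○○blocked at each: 1→ok, 2→ok, 3→fails, 4→ok, 6→fails, 7→ok, 9→fails.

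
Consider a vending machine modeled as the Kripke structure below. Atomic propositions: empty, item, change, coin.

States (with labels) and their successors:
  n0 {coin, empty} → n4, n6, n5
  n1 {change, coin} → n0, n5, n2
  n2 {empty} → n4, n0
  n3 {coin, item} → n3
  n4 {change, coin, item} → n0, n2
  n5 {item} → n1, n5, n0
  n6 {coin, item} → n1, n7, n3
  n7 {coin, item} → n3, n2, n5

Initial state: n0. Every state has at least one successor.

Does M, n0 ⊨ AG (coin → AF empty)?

No

States satisfying coin → AF empty: {n0, n2, n4, n5}.
States satisfying AG (coin → AF empty): ∅.
n1 is reachable from n0 and violates coin → AF empty, so AG fails at n0.
n0 ∉ Sat(AG (coin → AF empty)).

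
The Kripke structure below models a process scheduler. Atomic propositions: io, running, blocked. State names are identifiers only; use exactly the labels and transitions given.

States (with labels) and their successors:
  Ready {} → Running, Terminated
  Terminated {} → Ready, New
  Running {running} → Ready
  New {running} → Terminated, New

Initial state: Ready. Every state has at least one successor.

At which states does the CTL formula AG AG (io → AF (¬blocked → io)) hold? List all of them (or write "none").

States satisfying AG (io → AF (¬blocked → io)): {Ready, Terminated, Running, New}.
States satisfying AG AG (io → AF (¬blocked → io)): {Ready, Terminated, Running, New}.

{Ready, Terminated, Running, New}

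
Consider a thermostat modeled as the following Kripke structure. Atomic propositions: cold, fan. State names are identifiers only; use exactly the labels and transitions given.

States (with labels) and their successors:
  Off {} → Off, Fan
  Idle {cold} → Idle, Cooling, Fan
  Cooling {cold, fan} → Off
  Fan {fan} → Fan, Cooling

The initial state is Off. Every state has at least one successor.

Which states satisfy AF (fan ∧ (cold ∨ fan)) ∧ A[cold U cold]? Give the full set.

States satisfying fan ∧ (cold ∨ fan): {Cooling, Fan}.
States satisfying AF (fan ∧ (cold ∨ fan)): {Cooling, Fan}.
States satisfying cold: {Idle, Cooling}.
States satisfying A[cold U cold]: {Idle, Cooling}.
States satisfying AF (fan ∧ (cold ∨ fan)) ∧ A[cold U cold]: {Cooling}.

{Cooling}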